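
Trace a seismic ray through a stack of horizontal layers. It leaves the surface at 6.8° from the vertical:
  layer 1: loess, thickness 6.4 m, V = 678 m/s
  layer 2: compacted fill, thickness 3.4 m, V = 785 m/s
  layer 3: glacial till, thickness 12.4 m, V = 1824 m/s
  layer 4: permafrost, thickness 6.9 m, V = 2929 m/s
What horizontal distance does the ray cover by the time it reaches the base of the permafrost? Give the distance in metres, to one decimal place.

9.5 m

Apply Snell's law at each interface; in layer i the horizontal offset is hᵢ·tan θᵢ.
Layer 1: θ = 6.80°; offset = 6.4·tan 6.80° = 0.763 m.
Layer 2: sin θ = 785·sin 6.8°/678 = 0.1371, θ = 7.88°; offset = 3.4·tan 7.88° = 0.471 m.
Layer 3: sin θ = 1824·sin 6.8°/678 = 0.3185, θ = 18.57°; offset = 12.4·tan 18.57° = 4.167 m.
Layer 4: sin θ = 2929·sin 6.8°/678 = 0.5115, θ = 30.76°; offset = 6.9·tan 30.76° = 4.107 m.
Total horizontal offset = 9.508 m.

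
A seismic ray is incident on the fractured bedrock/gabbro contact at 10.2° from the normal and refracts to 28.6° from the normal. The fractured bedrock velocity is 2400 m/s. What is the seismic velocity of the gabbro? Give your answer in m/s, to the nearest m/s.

Snell's law: sin 10.2°/V₁ = sin 28.6°/V₂.
V₂ = V₁·sin 28.6°/sin 10.2° = 2400 × 2.7032 = 6487.63 m/s.

6488 m/s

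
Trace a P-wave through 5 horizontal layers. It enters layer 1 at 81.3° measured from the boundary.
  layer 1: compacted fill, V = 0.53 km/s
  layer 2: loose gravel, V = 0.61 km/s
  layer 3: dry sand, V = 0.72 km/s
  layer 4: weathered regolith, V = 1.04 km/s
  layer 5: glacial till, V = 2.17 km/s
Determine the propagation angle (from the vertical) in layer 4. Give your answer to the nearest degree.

17°

From the normal: θ₁ = 90° − 81.3° = 8.7°.
Snell's law across each interface conserves sin θ / V, so sin θ_4 = V_4·sin θ₁/V₁.
sin θ_4 = 1.04 × sin 8.7° / 0.53 = 0.2968.
θ_4 = 17.27° from the vertical.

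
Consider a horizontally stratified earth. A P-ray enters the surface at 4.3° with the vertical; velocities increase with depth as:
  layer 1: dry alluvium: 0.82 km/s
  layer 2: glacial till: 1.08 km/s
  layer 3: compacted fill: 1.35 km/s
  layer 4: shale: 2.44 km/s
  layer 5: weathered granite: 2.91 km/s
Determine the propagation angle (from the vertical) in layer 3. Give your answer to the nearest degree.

Snell's law across each interface conserves sin θ / V, so sin θ_3 = V_3·sin θ₁/V₁.
sin θ_3 = 1.35 × sin 4.3° / 0.82 = 0.1234.
θ_3 = arcsin 0.1234 = 7.09°.

7°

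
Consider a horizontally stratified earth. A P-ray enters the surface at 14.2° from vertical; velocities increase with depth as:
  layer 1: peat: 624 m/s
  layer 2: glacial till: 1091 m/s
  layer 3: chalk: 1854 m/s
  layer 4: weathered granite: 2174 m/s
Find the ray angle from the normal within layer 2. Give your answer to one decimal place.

25.4°

Ray parameter p = sin 14.2° / 624 = 3.9312e-04 s/m.
sin θ_2 = p·V_2 = 3.9312e-04 × 1091 = 0.4289.
θ_2 = 25.40° from the vertical.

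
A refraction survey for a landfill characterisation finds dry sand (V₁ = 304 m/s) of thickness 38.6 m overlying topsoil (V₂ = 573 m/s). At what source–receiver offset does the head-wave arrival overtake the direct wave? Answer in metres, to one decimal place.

139.4 m

x_cross = 2h·√((V₂+V₁)/(V₂−V₁)).
(V₂+V₁)/(V₂−V₁) = (573+304)/(573−304) = 3.2602; √ = 1.8056.
x_cross = 2·38.6·1.8056 = 139.39 m.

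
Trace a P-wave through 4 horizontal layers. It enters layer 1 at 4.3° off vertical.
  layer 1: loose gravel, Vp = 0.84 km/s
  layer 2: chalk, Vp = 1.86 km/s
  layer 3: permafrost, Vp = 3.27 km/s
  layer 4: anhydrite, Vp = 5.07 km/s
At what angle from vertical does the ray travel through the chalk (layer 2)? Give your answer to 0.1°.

Snell's law across each interface conserves sin θ / V, so sin θ_2 = V_2·sin θ₁/V₁.
sin θ_2 = 1.86 × sin 4.3° / 0.84 = 0.1660.
θ_2 = arcsin 0.1660 = 9.56°.

9.6°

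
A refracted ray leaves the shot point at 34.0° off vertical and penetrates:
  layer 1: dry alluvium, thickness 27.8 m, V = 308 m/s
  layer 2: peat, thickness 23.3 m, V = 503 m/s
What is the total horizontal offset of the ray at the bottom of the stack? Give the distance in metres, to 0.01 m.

Ray parameter p = sin 34.0° / 308 m/s = 1.8156e-03 s/m.
Layer 1: θ = 34.00°; offset = 27.8·tan 34.00° = 18.7513 m.
Layer 2: sin θ = p·503 = 0.9132 → θ = 65.96°; offset = 23.3·tan 65.96° = 52.2228 m.
Σ offsets = 70.9741 m.

70.97 m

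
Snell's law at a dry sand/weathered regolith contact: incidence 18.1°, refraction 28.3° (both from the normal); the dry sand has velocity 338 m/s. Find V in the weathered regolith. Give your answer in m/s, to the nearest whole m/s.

Snell's law: sin 18.1°/V₁ = sin 28.3°/V₂.
V₂ = V₁·sin 28.3°/sin 18.1° = 338 × 1.5260 = 515.78 m/s.

516 m/s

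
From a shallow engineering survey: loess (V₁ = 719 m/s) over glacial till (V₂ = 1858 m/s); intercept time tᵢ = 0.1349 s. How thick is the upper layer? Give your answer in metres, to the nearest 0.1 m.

h = tᵢ·V₁·V₂ / (2·√(V₂²−V₁²)).
√(V₂²−V₁²) = √(1858² − 719²) = 1713.2 m/s.
h = 0.1349 s × 719 × 1858 / (2 × 1713.2) = 52.59 m.

52.6 m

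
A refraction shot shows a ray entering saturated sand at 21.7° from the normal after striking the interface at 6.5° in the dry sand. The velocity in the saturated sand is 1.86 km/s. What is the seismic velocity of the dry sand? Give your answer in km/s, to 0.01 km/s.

0.57 km/s

Snell's law: sin 6.5°/V₁ = sin 21.7°/V₂.
V₁ = V₂·sin 6.5°/sin 21.7° = 1.86 × 0.3062 = 0.57 km/s.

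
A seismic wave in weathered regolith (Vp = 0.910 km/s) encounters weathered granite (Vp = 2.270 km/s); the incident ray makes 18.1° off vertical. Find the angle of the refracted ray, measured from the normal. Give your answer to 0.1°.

50.8°

Snell's law: sin θ₂ = (V₂/V₁)·sin θ₁ = (2.270/0.910)·sin 18.1° = 0.7750.
θ₂ = arcsin 0.7750 = 50.80° from the normal.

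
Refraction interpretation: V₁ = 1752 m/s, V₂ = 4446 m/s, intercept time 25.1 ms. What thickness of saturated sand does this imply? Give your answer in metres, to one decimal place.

23.9 m

θ_c = arcsin(1752/4446) = 23.21°; cos θ_c = 0.9191.
tᵢ = 2h cos θ_c/V₁ ⇒ h = tᵢ·V₁/(2 cos θ_c) = 0.0251·1752/(2·0.9191) = 23.92 m.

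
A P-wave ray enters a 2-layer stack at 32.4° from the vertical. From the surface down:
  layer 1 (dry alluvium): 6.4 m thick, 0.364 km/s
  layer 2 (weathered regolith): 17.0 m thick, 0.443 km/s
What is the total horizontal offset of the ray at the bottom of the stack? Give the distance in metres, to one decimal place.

18.7 m

Ray parameter p = sin 32.4° / 0.364 km/s = 1.4721e+00 s/km.
Layer 1: θ = 32.40°; offset = 6.4·tan 32.40° = 4.062 m.
Layer 2: sin θ = p·0.443 = 0.6521 → θ = 40.70°; offset = 17.0·tan 40.70° = 14.623 m.
Σ offsets = 18.685 m.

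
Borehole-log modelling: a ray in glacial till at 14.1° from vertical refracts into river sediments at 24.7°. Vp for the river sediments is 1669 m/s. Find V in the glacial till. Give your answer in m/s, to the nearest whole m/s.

973 m/s

sin 14.1° = 0.2436; sin 24.7° = 0.4179.
V₁ = V₂·(sin θ₁/sin θ₂) = 1669·(0.2436/0.4179) = 973.02 m/s.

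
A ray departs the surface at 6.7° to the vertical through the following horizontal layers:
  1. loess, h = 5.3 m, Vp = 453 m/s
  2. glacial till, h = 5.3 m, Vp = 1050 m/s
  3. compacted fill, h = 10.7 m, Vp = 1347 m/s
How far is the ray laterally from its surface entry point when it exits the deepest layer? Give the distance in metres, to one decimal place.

6.1 m

p = sin θ₁/V₁ = sin 6.7°/453 = 2.5755e-04 s/m is conserved through the stack.
Layer 1: θ = 6.70°; offset = 5.3·tan 6.70° = 0.623 m.
Layer 2: sin θ = p·1050 = 0.2704 → θ = 15.69°; offset = 5.3·tan 15.69° = 1.489 m.
Layer 3: sin θ = p·1347 = 0.3469 → θ = 20.30°; offset = 10.7·tan 20.30° = 3.958 m.
Σ offsets = 6.069 m.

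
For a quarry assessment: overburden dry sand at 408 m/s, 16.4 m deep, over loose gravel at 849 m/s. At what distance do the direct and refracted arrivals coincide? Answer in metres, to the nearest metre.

θ_c = arcsin(408/849) = 28.72°, so cos θ_c = 0.8770 and tᵢ = 2h cos θ_c/V₁ = 0.0705 s.
At crossover x/V₁ = x/V₂ + tᵢ ⇒ x = tᵢ/(1/V₁ − 1/V₂) = 0.07050/(2.4510e-03 − 1.1779e-03) = 55.38 m.

55 m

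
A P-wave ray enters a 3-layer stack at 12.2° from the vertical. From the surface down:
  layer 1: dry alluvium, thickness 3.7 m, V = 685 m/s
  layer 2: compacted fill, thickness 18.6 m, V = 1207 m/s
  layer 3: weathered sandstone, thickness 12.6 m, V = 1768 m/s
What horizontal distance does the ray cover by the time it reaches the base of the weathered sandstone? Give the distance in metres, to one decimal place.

16.5 m

Ray parameter p = sin 12.2° / 685 m/s = 3.0850e-04 s/m.
Layer 1: θ = 12.20°; offset = 3.7·tan 12.20° = 0.800 m.
Layer 2: sin θ = p·1207 = 0.3724 → θ = 21.86°; offset = 18.6·tan 21.86° = 7.463 m.
Layer 3: sin θ = p·1768 = 0.5454 → θ = 33.05°; offset = 12.6·tan 33.05° = 8.200 m.
Summing the layer offsets gives 16.462 m.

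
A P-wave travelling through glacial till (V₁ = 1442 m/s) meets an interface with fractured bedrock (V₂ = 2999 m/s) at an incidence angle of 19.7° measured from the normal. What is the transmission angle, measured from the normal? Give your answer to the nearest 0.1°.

sin θ₁/V₁ = sin θ₂/V₂ ⇒ sin θ₂ = 2999·sin 19.7°/1442 = 2999·0.3371/1442 = 0.7011.
θ₂ = sin⁻¹(0.7011) = 44.51° (from vertical).

44.5°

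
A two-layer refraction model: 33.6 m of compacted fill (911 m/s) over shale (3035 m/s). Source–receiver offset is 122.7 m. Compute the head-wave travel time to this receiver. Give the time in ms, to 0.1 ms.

t = x/V₂ + 2h·√(V₂²−V₁²)/(V₁V₂).
√(V₂²−V₁²) = √(3035²−911²) = 2895.0 m/s; delay term = 2·33.6·2895.0/(911·3035) = 0.07036 s.
t = 122.7/3035 + 0.07036 = 0.11079 s.

110.8 ms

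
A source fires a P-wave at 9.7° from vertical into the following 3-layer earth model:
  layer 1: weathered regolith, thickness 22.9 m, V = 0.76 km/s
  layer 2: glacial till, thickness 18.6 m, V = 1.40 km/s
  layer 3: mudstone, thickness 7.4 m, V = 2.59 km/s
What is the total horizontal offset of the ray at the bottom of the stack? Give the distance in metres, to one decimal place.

Ray parameter p = sin 9.7° / 0.76 km/s = 2.2170e-01 s/km.
Layer 1: θ = 9.70°; offset = 22.9·tan 9.70° = 3.914 m.
Layer 2: sin θ = p·1.40 = 0.3104 → θ = 18.08°; offset = 18.6·tan 18.08° = 6.073 m.
Layer 3: sin θ = p·2.59 = 0.5742 → θ = 35.04°; offset = 7.4·tan 35.04° = 5.190 m.
Total horizontal offset = 15.177 m.

15.2 m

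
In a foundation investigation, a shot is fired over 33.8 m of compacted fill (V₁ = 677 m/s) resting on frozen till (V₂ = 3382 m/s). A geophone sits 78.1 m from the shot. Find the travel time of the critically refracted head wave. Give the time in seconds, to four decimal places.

t = x/V₂ + 2h·√(V₂²−V₁²)/(V₁V₂).
√(V₂²−V₁²) = √(3382²−677²) = 3313.5 m/s; delay term = 2·33.8·3313.5/(677·3382) = 0.09783 s.
t = 78.1/3382 + 0.09783 = 0.12092 s.

0.1209 s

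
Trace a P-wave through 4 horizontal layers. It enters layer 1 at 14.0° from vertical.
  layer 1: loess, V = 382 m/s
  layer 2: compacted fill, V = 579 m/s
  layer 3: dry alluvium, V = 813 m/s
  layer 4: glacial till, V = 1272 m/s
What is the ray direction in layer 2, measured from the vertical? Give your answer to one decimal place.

Snell's law across each interface conserves sin θ / V, so sin θ_2 = V_2·sin θ₁/V₁.
sin θ_2 = 579 × sin 14.0° / 382 = 0.3667.
θ_2 = arcsin 0.3667 = 21.51°.

21.5°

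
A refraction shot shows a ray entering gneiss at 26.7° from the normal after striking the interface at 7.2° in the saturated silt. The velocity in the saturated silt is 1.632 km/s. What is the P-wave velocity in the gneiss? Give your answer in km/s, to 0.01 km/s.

5.85 km/s

sin 7.2° = 0.1253; sin 26.7° = 0.4493.
V₂ = V₁·(sin θ₂/sin θ₁) = 1.632·(0.4493/0.1253) = 5.85 km/s.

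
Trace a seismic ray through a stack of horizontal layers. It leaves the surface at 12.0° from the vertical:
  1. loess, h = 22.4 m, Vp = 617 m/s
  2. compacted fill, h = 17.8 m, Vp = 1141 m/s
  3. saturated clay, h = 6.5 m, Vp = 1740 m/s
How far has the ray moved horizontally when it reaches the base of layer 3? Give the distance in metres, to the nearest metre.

17 m

Ray parameter p = sin 12.0° / 617 m/s = 3.3697e-04 s/m.
Layer 1: θ = 12.00°; offset = 22.4·tan 12.00° = 4.761 m.
Layer 2: sin θ = p·1141 = 0.3845 → θ = 22.61°; offset = 17.8·tan 22.61° = 7.414 m.
Layer 3: sin θ = p·1740 = 0.5863 → θ = 35.90°; offset = 6.5·tan 35.90° = 4.705 m.
Total horizontal offset = 16.880 m.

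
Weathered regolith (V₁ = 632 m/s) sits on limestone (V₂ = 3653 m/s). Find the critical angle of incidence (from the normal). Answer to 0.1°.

At critical incidence the refracted ray runs along the interface (θ₂ = 90°), so sin θ_c = V₁/V₂.
θ_c = arcsin(632/3653) = arcsin 0.1730 = 9.96°.

10.0°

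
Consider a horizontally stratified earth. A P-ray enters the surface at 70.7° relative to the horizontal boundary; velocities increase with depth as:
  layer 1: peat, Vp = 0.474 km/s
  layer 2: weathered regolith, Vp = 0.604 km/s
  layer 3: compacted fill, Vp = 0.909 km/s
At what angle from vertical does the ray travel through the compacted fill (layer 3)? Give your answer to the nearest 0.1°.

From the normal: θ₁ = 90° − 70.7° = 19.3°.
Ray parameter p = sin 19.3° / 0.474 = 6.9729e-01 s/km.
sin θ_3 = p·V_3 = 6.9729e-01 × 0.909 = 0.6338.
θ_3 = 39.33° from the vertical.

39.3°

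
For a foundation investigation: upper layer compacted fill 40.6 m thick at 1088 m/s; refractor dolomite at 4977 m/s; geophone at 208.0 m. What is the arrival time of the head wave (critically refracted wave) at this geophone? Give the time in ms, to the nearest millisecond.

t = x/V₂ + 2h·√(V₂²−V₁²)/(V₁V₂).
√(V₂²−V₁²) = √(4977²−1088²) = 4856.6 m/s; delay term = 2·40.6·4856.6/(1088·4977) = 0.07283 s.
t = 208.0/4977 + 0.07283 = 0.11462 s.

115 ms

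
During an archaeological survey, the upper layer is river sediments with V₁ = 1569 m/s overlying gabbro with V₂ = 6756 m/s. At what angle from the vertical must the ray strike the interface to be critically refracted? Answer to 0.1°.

At critical incidence the refracted ray runs along the interface (θ₂ = 90°), so sin θ_c = V₁/V₂.
θ_c = arcsin(1569/6756) = arcsin 0.2322 = 13.43°.

13.4°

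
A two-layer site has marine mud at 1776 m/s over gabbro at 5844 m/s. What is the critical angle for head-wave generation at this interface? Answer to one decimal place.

17.7°

At critical incidence the refracted ray runs along the interface (θ₂ = 90°), so sin θ_c = V₁/V₂.
θ_c = arcsin(1776/5844) = arcsin 0.3039 = 17.69°.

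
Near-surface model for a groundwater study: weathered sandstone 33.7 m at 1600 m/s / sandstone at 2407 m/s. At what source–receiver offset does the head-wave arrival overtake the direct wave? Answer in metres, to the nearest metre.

θ_c = arcsin(1600/2407) = 41.66°, so cos θ_c = 0.7471 and tᵢ = 2h cos θ_c/V₁ = 0.0315 s.
At crossover x/V₁ = x/V₂ + tᵢ ⇒ x = tᵢ/(1/V₁ − 1/V₂) = 0.03147/(6.2500e-04 − 4.1545e-04) = 150.19 m.

150 m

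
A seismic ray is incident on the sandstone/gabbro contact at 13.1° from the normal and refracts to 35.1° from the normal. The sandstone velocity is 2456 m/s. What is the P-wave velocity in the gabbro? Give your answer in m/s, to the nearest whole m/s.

6231 m/s

sin 13.1° = 0.2267; sin 35.1° = 0.5750.
V₂ = V₁·(sin θ₂/sin θ₁) = 2456·(0.5750/0.2267) = 6230.77 m/s.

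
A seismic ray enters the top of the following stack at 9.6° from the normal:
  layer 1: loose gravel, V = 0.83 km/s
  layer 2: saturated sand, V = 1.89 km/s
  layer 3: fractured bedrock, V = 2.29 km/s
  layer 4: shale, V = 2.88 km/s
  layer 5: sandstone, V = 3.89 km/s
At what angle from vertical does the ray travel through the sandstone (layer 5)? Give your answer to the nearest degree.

51°

Ray parameter p = sin 9.6° / 0.83 = 2.0093e-01 s/km.
sin θ_5 = p·V_5 = 2.0093e-01 × 3.89 = 0.7816.
θ_5 = arcsin 0.7816 = 51.41°.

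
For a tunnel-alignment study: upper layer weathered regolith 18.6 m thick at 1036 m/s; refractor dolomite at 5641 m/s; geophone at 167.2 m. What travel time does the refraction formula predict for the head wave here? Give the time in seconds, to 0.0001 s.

t = x/V₂ + 2h·√(V₂²−V₁²)/(V₁V₂).
√(V₂²−V₁²) = √(5641²−1036²) = 5545.1 m/s; delay term = 2·18.6·5545.1/(1036·5641) = 0.03530 s.
t = 167.2/5641 + 0.03530 = 0.06494 s.

0.0649 s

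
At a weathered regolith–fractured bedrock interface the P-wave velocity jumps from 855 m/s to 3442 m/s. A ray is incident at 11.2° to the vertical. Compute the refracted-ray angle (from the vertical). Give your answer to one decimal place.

sin θ₁/V₁ = sin θ₂/V₂ ⇒ sin θ₂ = 3442·sin 11.2°/855 = 3442·0.1942/855 = 0.7819.
θ₂ = sin⁻¹(0.7819) = 51.44° (from vertical).

51.4°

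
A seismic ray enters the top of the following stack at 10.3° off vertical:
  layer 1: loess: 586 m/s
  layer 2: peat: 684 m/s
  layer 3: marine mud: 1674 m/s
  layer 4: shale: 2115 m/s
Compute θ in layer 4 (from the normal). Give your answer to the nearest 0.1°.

40.2°

Snell's law across each interface conserves sin θ / V, so sin θ_4 = V_4·sin θ₁/V₁.
sin θ_4 = 2115 × sin 10.3° / 586 = 0.6453.
θ_4 = arcsin 0.6453 = 40.19°.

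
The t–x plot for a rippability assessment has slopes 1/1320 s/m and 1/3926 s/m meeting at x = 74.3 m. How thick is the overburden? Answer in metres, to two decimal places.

h = (x_cross/2)·√((V₂−V₁)/(V₂+V₁)).
(V₂−V₁)/(V₂+V₁) = (3926−1320)/(3926+1320) = 0.4968; √ = 0.7048.
h = (74.3/2)·0.7048 = 26.18 m.

26.18 m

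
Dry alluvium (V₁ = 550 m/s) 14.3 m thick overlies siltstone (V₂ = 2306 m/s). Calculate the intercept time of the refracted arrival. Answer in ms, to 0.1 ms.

tᵢ = 2h·√(V₂²−V₁²)/(V₁V₂).
√(V₂²−V₁²) = √(2306²−550²) = 2239.4 m/s.
tᵢ = 2·14.3·2239.4/(550·2306) = 0.05050 s.

50.5 ms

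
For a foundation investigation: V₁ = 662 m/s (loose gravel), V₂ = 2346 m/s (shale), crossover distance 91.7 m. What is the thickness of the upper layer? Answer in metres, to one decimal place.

34.3 m

h = (x_cross/2)·√((V₂−V₁)/(V₂+V₁)).
(V₂−V₁)/(V₂+V₁) = (2346−662)/(2346+662) = 0.5598; √ = 0.7482.
h = (91.7/2)·0.7482 = 34.31 m.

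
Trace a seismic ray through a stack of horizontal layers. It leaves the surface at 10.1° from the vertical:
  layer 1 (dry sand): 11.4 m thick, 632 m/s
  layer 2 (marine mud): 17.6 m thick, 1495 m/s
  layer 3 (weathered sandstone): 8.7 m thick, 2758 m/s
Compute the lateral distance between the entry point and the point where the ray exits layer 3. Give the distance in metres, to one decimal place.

20.4 m

Ray parameter p = sin 10.1° / 632 m/s = 2.7748e-04 s/m.
Layer 1: θ = 10.10°; offset = 11.4·tan 10.10° = 2.031 m.
Layer 2: sin θ = p·1495 = 0.4148 → θ = 24.51°; offset = 17.6·tan 24.51° = 8.024 m.
Layer 3: sin θ = p·2758 = 0.7653 → θ = 49.93°; offset = 8.7·tan 49.93° = 10.343 m.
Σ offsets = 20.398 m.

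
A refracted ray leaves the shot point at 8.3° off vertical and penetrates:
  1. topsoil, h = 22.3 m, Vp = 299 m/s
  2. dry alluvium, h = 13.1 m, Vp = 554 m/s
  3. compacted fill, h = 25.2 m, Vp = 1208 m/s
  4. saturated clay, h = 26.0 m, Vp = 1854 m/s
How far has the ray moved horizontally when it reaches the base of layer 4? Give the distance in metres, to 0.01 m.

Ray parameter p = sin 8.3° / 299 m/s = 4.8280e-04 s/m.
Layer 1: θ = 8.30°; offset = 22.3·tan 8.30° = 3.2532 m.
Layer 2: sin θ = p·554 = 0.2675 → θ = 15.51°; offset = 13.1·tan 15.51° = 3.6363 m.
Layer 3: sin θ = p·1208 = 0.5832 → θ = 35.68°; offset = 25.2·tan 35.68° = 18.0929 m.
Layer 4: sin θ = p·1854 = 0.8951 → θ = 63.52°; offset = 26.0·tan 63.52° = 52.1979 m.
Σ offsets = 77.1803 m.

77.18 m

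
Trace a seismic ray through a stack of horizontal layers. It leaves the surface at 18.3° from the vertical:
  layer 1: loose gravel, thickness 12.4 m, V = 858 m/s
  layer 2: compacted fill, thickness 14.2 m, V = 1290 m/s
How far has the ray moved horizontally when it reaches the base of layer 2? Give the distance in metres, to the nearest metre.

12 m

p = sin θ₁/V₁ = sin 18.3°/858 = 3.6596e-04 s/m is conserved through the stack.
Layer 1: θ = 18.30°; offset = 12.4·tan 18.30° = 4.101 m.
Layer 2: sin θ = p·1290 = 0.4721 → θ = 28.17°; offset = 14.2·tan 28.17° = 7.604 m.
Total horizontal offset = 11.705 m.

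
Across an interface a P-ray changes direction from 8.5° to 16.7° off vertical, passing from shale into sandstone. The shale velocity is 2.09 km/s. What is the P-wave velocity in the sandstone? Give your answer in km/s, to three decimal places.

4.063 km/s

Snell's law: sin 8.5°/V₁ = sin 16.7°/V₂.
V₂ = V₁·sin 16.7°/sin 8.5° = 2.09 × 1.9441 = 4.063 km/s.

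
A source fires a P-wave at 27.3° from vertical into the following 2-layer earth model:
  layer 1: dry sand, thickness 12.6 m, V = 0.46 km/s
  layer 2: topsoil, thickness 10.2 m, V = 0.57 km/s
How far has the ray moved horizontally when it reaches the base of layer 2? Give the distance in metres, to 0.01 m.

p = sin θ₁/V₁ = sin 27.3°/0.46 = 9.9706e-01 s/km is conserved through the stack.
Layer 1: θ = 27.30°; offset = 12.6·tan 27.30° = 6.5033 m.
Layer 2: sin θ = p·0.57 = 0.5683 → θ = 34.63°; offset = 10.2·tan 34.63° = 7.0453 m.
Summing the layer offsets gives 13.5487 m.

13.55 m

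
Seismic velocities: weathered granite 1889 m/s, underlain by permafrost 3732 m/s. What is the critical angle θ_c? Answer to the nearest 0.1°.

Critical incidence: sin θ_c = V₁/V₂ = 1889/3732 = 0.5062.
θ_c = arcsin 0.5062 = 30.41°.

30.4°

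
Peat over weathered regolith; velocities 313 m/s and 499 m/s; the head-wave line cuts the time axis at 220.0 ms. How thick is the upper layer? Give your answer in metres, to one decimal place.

h = tᵢ·V₁·V₂ / (2·√(V₂²−V₁²)).
√(V₂²−V₁²) = √(499² − 313²) = 388.6 m/s.
h = 0.22 s × 313 × 499 / (2 × 388.6) = 44.21 m.

44.2 m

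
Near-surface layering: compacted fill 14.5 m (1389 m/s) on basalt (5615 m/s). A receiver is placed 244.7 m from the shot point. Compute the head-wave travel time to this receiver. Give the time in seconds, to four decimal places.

t = x/V₂ + 2h·√(V₂²−V₁²)/(V₁V₂).
√(V₂²−V₁²) = √(5615²−1389²) = 5440.5 m/s; delay term = 2·14.5·5440.5/(1389·5615) = 0.02023 s.
t = 244.7/5615 + 0.02023 = 0.06381 s.

0.0638 s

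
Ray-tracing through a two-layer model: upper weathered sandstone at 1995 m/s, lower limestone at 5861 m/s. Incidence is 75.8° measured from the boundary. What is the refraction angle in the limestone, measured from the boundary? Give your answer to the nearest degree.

44°

Angle from the normal: 90° − 75.8° = 14.2°.
Snell's law: sin θ₂ = (V₂/V₁)·sin θ₁ = (5861/1995)·sin 14.2° = 0.7207.
θ₂ = arcsin 0.7207 = 46.11° from the normal.
From the interface: 90° − 46.11° = 43.89°.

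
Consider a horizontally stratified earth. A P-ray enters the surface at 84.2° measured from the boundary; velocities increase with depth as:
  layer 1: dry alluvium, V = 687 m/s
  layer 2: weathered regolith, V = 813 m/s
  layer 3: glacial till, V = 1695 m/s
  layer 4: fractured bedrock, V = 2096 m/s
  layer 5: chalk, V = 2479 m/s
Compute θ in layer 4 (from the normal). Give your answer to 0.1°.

From the normal: θ₁ = 90° − 84.2° = 5.8°.
Snell's law across each interface conserves sin θ / V, so sin θ_4 = V_4·sin θ₁/V₁.
sin θ_4 = 2096 × sin 5.8° / 687 = 0.3083.
θ_4 = 17.96° from the vertical.

18.0°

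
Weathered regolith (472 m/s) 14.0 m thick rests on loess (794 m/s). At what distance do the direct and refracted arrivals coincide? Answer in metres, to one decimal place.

θ_c = arcsin(472/794) = 36.47°, so cos θ_c = 0.8041 and tᵢ = 2h cos θ_c/V₁ = 0.0477 s.
At crossover x/V₁ = x/V₂ + tᵢ ⇒ x = tᵢ/(1/V₁ − 1/V₂) = 0.04770/(2.1186e-03 − 1.2594e-03) = 55.52 m.

55.5 m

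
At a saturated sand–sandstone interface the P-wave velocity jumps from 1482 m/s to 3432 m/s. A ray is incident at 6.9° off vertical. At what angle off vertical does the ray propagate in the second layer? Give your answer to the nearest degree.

16°

sin θ₁/V₁ = sin θ₂/V₂ ⇒ sin θ₂ = 3432·sin 6.9°/1482 = 3432·0.1201/1482 = 0.2782.
θ₂ = arcsin 0.2782 = 16.15° from the normal.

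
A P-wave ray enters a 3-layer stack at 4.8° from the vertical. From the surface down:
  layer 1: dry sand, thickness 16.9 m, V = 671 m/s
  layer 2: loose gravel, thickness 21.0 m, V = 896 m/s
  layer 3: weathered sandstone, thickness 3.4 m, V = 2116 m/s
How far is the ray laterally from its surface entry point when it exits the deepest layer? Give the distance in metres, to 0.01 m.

4.71 m

Ray parameter p = sin 4.8° / 671 m/s = 1.2471e-04 s/m.
Layer 1: θ = 4.80°; offset = 16.9·tan 4.80° = 1.4191 m.
Layer 2: sin θ = p·896 = 0.1117 → θ = 6.42°; offset = 21.0·tan 6.42° = 2.3613 m.
Layer 3: sin θ = p·2116 = 0.2639 → θ = 15.30°; offset = 3.4·tan 15.30° = 0.9302 m.
Total horizontal offset = 4.7105 m.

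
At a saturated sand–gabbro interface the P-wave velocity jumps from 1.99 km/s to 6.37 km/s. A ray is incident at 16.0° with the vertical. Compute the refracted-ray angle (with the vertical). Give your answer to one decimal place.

61.9°

sin θ₁/V₁ = sin θ₂/V₂ ⇒ sin θ₂ = 6.37·sin 16.0°/1.99 = 6.37·0.2756/1.99 = 0.8823.
θ₂ = arcsin 0.8823 = 61.92° from the normal.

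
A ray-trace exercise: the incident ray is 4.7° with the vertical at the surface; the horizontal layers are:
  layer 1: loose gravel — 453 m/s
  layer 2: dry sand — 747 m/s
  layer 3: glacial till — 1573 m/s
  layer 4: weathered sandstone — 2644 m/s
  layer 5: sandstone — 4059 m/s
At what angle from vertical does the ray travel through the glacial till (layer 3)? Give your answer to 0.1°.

16.5°

Snell's law across each interface conserves sin θ / V, so sin θ_3 = V_3·sin θ₁/V₁.
sin θ_3 = 1573 × sin 4.7° / 453 = 0.2845.
θ_3 = 16.53° from the vertical.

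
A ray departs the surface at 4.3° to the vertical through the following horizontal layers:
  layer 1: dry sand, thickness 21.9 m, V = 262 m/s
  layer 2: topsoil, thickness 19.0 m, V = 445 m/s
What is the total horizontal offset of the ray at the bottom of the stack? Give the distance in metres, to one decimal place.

Apply Snell's law at each interface; in layer i the horizontal offset is hᵢ·tan θᵢ.
Layer 1: θ = 4.30°; offset = 21.9·tan 4.30° = 1.647 m.
Layer 2: sin θ = 445·sin 4.3°/262 = 0.1273, θ = 7.32°; offset = 19.0·tan 7.32° = 2.440 m.
Summing the layer offsets gives 4.086 m.

4.1 m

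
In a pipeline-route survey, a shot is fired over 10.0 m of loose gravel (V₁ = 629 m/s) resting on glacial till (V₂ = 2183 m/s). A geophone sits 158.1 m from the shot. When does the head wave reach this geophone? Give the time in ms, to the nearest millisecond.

103 ms

θ_c = arcsin(V₁/V₂) = arcsin(629/2183) = 16.75°, cos θ_c = 0.9576.
Intercept time tᵢ = 2h cos θ_c / V₁ = 2·10.0·0.9576/629 = 0.03045 s.
t = x/V₂ + tᵢ = 158.1/2183 + 0.03045 = 0.10287 s.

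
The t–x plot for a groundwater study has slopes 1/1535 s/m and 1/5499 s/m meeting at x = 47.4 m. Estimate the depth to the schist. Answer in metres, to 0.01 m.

h = (x_cross/2)·√((V₂−V₁)/(V₂+V₁)).
(V₂−V₁)/(V₂+V₁) = (5499−1535)/(5499+1535) = 0.5635; √ = 0.7507.
h = (47.4/2)·0.7507 = 17.79 m.

17.79 m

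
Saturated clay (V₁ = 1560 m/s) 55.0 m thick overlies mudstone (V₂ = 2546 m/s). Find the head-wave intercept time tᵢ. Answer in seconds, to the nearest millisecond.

tᵢ = 2h·√(V₂²−V₁²)/(V₁V₂).
√(V₂²−V₁²) = √(2546²−1560²) = 2012.1 m/s.
tᵢ = 2·55.0·2012.1/(1560·2546) = 0.05573 s.

0.056 s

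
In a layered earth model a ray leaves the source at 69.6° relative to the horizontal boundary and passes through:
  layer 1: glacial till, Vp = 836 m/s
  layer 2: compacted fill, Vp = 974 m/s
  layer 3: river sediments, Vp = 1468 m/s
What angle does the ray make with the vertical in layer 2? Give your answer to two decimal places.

23.96°

From the normal: θ₁ = 90° − 69.6° = 20.4°.
Snell's law across each interface conserves sin θ / V, so sin θ_2 = V_2·sin θ₁/V₁.
sin θ_2 = 974 × sin 20.4° / 836 = 0.4061.
θ_2 = arcsin 0.4061 = 23.96°.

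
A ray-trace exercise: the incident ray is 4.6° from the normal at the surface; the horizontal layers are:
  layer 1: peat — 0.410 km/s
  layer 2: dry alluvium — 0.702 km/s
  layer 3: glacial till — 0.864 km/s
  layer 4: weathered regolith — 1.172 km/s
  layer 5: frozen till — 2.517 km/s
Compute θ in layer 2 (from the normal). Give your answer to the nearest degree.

8°

Ray parameter p = sin 4.6° / 0.410 = 1.9561e-01 s/km.
sin θ_2 = p·V_2 = 1.9561e-01 × 0.702 = 0.1373.
θ_2 = 7.89° from the vertical.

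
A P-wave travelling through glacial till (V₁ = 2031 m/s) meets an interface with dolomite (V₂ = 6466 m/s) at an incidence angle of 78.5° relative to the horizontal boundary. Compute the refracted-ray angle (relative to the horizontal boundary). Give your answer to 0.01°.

Convert to the normal: θ₁ = 90° − 78.5° = 11.5°.
sin θ₁/V₁ = sin θ₂/V₂ ⇒ sin θ₂ = 6466·sin 11.5°/2031 = 6466·0.1994/2031 = 0.6347.
θ₂ = sin⁻¹(0.6347) = 39.40° (from vertical).
From the interface: 90° − 39.40° = 50.60°.

50.60°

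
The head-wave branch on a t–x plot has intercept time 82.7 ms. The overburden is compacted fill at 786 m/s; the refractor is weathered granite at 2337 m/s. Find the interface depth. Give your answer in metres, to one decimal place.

34.5 m

h = tᵢ·V₁·V₂ / (2·√(V₂²−V₁²)).
√(V₂²−V₁²) = √(2337² − 786²) = 2200.9 m/s.
h = 0.0827 s × 786 × 2337 / (2 × 2200.9) = 34.51 m.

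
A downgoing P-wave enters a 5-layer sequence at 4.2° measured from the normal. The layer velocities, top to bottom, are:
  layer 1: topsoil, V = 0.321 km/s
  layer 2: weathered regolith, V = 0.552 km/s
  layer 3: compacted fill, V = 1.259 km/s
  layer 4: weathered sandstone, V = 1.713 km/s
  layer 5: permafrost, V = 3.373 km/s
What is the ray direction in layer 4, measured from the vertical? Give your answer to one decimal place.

23.0°

Ray parameter p = sin 4.2° / 0.321 = 2.2816e-01 s/km.
sin θ_4 = p·V_4 = 2.2816e-01 × 1.713 = 0.3908.
θ_4 = arcsin 0.3908 = 23.01°.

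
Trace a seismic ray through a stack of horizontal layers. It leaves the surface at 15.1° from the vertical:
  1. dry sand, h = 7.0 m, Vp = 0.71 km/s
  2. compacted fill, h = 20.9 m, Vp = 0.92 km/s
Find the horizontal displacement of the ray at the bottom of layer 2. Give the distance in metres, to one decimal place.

p = sin θ₁/V₁ = sin 15.1°/0.71 = 3.6691e-01 s/km is conserved through the stack.
Layer 1: θ = 15.10°; offset = 7.0·tan 15.10° = 1.889 m.
Layer 2: sin θ = p·0.92 = 0.3376 → θ = 19.73°; offset = 20.9·tan 19.73° = 7.495 m.
Total horizontal offset = 9.384 m.

9.4 m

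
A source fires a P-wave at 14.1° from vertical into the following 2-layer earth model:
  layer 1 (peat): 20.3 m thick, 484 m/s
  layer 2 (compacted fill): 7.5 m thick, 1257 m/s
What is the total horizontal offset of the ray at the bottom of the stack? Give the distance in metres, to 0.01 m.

Ray parameter p = sin 14.1° / 484 m/s = 5.0334e-04 s/m.
Layer 1: θ = 14.10°; offset = 20.3·tan 14.10° = 5.0990 m.
Layer 2: sin θ = p·1257 = 0.6327 → θ = 39.25°; offset = 7.5·tan 39.25° = 6.1276 m.
Σ offsets = 11.2266 m.

11.23 m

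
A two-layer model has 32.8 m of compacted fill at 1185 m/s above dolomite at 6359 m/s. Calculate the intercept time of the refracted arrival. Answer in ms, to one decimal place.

tᵢ = 2h·√(V₂²−V₁²)/(V₁V₂).
√(V₂²−V₁²) = √(6359²−1185²) = 6247.6 m/s.
tᵢ = 2·32.8·6247.6/(1185·6359) = 0.05439 s.

54.4 ms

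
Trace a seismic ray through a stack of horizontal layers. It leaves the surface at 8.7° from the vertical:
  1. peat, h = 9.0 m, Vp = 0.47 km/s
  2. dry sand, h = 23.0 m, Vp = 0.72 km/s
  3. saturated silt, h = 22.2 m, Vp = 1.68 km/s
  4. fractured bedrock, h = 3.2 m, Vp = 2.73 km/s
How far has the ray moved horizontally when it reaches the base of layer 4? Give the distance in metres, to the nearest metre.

Apply Snell's law at each interface; in layer i the horizontal offset is hᵢ·tan θᵢ.
Layer 1: θ = 8.70°; offset = 9.0·tan 8.70° = 1.377 m.
Layer 2: sin θ = 0.72·sin 8.7°/0.47 = 0.2317, θ = 13.40°; offset = 23.0·tan 13.40° = 5.479 m.
Layer 3: sin θ = 1.68·sin 8.7°/0.47 = 0.5407, θ = 32.73°; offset = 22.2·tan 32.73° = 14.268 m.
Layer 4: sin θ = 2.73·sin 8.7°/0.47 = 0.8786, θ = 61.47°; offset = 3.2·tan 61.47° = 5.887 m.
Σ offsets = 27.012 m.

27 m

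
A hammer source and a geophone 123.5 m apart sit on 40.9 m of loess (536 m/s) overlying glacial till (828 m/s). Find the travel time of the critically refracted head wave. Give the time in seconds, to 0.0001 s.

0.2655 s

t = x/V₂ + 2h·√(V₂²−V₁²)/(V₁V₂).
√(V₂²−V₁²) = √(828²−536²) = 631.1 m/s; delay term = 2·40.9·631.1/(536·828) = 0.11632 s.
t = 123.5/828 + 0.11632 = 0.26548 s.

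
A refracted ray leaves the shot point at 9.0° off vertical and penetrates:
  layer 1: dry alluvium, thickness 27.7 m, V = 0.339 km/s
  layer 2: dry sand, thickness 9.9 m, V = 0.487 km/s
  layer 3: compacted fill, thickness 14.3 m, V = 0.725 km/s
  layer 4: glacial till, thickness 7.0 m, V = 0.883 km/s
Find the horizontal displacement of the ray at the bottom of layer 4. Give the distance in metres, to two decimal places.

14.87 m

Ray parameter p = sin 9.0° / 0.339 km/s = 4.6146e-01 s/km.
Layer 1: θ = 9.00°; offset = 27.7·tan 9.00° = 4.3872 m.
Layer 2: sin θ = p·0.487 = 0.2247 → θ = 12.99°; offset = 9.9·tan 12.99° = 2.2832 m.
Layer 3: sin θ = p·0.725 = 0.3346 → θ = 19.55°; offset = 14.3·tan 19.55° = 5.0767 m.
Layer 4: sin θ = p·0.883 = 0.4075 → θ = 24.05°; offset = 7.0·tan 24.05° = 3.1233 m.
Σ offsets = 14.8705 m.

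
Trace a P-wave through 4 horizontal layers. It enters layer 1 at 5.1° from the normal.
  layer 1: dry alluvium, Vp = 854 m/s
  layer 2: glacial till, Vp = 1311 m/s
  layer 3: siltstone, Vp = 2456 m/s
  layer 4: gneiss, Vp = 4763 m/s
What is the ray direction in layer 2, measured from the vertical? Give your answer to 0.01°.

Snell's law across each interface conserves sin θ / V, so sin θ_2 = V_2·sin θ₁/V₁.
sin θ_2 = 1311 × sin 5.1° / 854 = 0.1365.
θ_2 = arcsin 0.1365 = 7.84°.

7.84°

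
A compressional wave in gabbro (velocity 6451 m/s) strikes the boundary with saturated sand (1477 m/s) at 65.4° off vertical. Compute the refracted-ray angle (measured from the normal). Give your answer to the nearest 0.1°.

12.0°

Snell's law: sin θ₂ = (V₂/V₁)·sin θ₁ = (1477/6451)·sin 65.4° = 0.2082.
θ₂ = sin⁻¹(0.2082) = 12.02° (from vertical).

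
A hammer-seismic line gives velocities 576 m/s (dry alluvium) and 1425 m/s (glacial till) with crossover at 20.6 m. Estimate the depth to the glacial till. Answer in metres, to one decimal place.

h = (x_cross/2)·√((V₂−V₁)/(V₂+V₁)).
(V₂−V₁)/(V₂+V₁) = (1425−576)/(1425+576) = 0.4243; √ = 0.6514.
h = (20.6/2)·0.6514 = 6.71 m.

6.7 m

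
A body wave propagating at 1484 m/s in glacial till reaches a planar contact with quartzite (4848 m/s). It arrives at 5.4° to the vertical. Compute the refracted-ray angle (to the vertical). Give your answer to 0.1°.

sin θ₁/V₁ = sin θ₂/V₂ ⇒ sin θ₂ = 4848·sin 5.4°/1484 = 4848·0.0941/1484 = 0.3074.
θ₂ = sin⁻¹(0.3074) = 17.90° (from vertical).

17.9°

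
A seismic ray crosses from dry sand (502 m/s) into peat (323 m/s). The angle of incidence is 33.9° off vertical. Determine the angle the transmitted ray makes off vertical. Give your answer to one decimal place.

sin θ₁/V₁ = sin θ₂/V₂ ⇒ sin θ₂ = 323·sin 33.9°/502 = 323·0.5577/502 = 0.3589.
θ₂ = sin⁻¹(0.3589) = 21.03° (from vertical).

21.0°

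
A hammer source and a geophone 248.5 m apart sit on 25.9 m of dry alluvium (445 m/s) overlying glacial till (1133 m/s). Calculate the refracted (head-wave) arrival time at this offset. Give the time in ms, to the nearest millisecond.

326 ms

t = x/V₂ + 2h·√(V₂²−V₁²)/(V₁V₂).
√(V₂²−V₁²) = √(1133²−445²) = 1042.0 m/s; delay term = 2·25.9·1042.0/(445·1133) = 0.10705 s.
t = 248.5/1133 + 0.10705 = 0.32638 s.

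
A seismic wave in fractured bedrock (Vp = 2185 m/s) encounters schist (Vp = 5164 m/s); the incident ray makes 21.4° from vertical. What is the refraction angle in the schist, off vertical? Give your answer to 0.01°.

59.58°

Snell's law: sin θ₂ = (V₂/V₁)·sin θ₁ = (5164/2185)·sin 21.4° = 0.8623.
θ₂ = sin⁻¹(0.8623) = 59.58° (from vertical).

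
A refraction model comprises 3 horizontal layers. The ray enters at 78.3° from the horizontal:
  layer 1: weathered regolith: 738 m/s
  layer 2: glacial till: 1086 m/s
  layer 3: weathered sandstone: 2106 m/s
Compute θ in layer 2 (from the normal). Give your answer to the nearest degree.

17°

From the normal: θ₁ = 90° − 78.3° = 11.7°.
Ray parameter p = sin 11.7° / 738 = 2.7478e-04 s/m.
sin θ_2 = p·V_2 = 2.7478e-04 × 1086 = 0.2984.
θ_2 = arcsin 0.2984 = 17.36°.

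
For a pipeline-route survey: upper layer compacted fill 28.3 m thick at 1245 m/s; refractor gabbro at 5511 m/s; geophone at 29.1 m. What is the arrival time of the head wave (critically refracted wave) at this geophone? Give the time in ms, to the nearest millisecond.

t = x/V₂ + 2h·√(V₂²−V₁²)/(V₁V₂).
√(V₂²−V₁²) = √(5511²−1245²) = 5368.5 m/s; delay term = 2·28.3·5368.5/(1245·5511) = 0.04429 s.
t = 29.1/5511 + 0.04429 = 0.04957 s.

50 ms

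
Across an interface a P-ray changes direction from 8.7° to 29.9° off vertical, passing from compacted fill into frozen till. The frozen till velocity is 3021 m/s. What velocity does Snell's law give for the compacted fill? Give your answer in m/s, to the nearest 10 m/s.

920 m/s

sin 8.7° = 0.1513; sin 29.9° = 0.4985.
V₁ = V₂·(sin θ₁/sin θ₂) = 3021·(0.1513/0.4985) = 916.69 m/s.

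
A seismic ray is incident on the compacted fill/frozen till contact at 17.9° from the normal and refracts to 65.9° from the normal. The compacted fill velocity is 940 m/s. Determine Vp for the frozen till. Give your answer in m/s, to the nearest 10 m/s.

Snell's law: sin 17.9°/V₁ = sin 65.9°/V₂.
V₂ = V₁·sin 65.9°/sin 17.9° = 940 × 2.9700 = 2791.75 m/s.

2790 m/s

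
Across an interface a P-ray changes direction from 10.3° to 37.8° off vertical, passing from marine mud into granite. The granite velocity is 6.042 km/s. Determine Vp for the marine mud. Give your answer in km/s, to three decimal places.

1.763 km/s

sin 10.3° = 0.1788; sin 37.8° = 0.6129.
V₁ = V₂·(sin θ₁/sin θ₂) = 6.042·(0.1788/0.6129) = 1.763 km/s.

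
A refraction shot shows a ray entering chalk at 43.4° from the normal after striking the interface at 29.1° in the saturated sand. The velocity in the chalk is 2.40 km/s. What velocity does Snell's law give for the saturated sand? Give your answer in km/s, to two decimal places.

Snell's law: sin 29.1°/V₁ = sin 43.4°/V₂.
V₁ = V₂·sin 29.1°/sin 43.4° = 2.40 × 0.7078 = 1.70 km/s.

1.70 km/s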